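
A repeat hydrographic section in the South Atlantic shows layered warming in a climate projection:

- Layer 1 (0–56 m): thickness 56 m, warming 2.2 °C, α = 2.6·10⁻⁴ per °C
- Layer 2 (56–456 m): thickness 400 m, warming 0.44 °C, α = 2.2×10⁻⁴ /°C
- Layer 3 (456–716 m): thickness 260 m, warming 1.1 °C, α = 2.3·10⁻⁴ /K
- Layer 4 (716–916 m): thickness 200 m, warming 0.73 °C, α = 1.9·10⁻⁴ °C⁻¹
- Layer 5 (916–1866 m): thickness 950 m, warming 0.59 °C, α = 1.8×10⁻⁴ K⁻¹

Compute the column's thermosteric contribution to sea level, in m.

Layer 1: 2.6×10⁻⁴ × 56 × 2.2 = 0.032032 m
Layer 2: 0.44 × 2.2×10⁻⁴ × 400 = 0.03872 m
2.3×10⁻⁴ × 1.1 × 260 = 0.06578 m
716–916 m: 1.9×10⁻⁴ × 200 × 0.73 = 0.02774 m
Layer 5: 950 × 1.8×10⁻⁴ × 0.59 = 0.10089 m
Δh = 0.032032 + 0.03872 + 0.06578 + 0.02774 + 0.10089 = 0.265162 m

Δh ≈ 0.265 m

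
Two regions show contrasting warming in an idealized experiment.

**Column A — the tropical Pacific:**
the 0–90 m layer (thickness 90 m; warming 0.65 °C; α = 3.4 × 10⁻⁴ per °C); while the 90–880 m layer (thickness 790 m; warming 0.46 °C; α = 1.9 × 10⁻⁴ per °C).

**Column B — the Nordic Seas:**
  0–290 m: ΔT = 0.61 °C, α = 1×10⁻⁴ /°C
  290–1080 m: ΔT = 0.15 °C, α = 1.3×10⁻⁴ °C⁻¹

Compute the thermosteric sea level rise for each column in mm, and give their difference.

A 0–90 m: 3.4×10⁻⁴ × 90 × 0.65 = 0.01989 m
A 1.9×10⁻⁴ × 0.46 × 790 = 0.069046 m
A total: 0.088936 m
B 0.61 × 290 × 1×10⁻⁴ = 0.01769 m
B 290–1080 m: 790 × 0.15 × 1.3×10⁻⁴ = 0.015405 m
B total: 0.033095 m
Difference: 0.088936 − 0.033095 = 0.055841 m

Δh_A ≈ 88.9 mm, Δh_B ≈ 33.1 mm; difference ≈ 55.8 mm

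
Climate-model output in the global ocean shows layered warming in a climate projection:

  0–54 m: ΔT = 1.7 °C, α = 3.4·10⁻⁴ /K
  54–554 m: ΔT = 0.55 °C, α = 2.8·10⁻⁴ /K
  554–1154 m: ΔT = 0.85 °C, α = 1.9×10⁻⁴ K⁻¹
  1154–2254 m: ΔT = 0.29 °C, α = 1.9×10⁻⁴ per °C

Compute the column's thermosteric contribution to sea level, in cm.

Δh ≈ 27 cm

54 × 1.7 × 3.4×10⁻⁴ = 0.031212 m
2.8×10⁻⁴ × 0.55 × 500 = 0.07700 m
Layer 3: 0.85 × 1.9×10⁻⁴ × 600 = 0.09690 m
1.9×10⁻⁴ × 0.29 × 1100 = 0.06061 m
Δh = 0.031212 + 0.07700 + 0.09690 + 0.06061 = 0.265722 m ≈ 27 cm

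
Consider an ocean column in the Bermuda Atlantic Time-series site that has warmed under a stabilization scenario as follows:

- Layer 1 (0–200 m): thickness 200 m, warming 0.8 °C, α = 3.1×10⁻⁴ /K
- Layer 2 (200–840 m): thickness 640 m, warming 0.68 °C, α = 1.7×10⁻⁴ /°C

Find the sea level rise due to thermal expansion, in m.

Layer 1: 0.8 × 200 × 3.1×10⁻⁴ = 0.04960 m
200–840 m: 1.7×10⁻⁴ × 640 × 0.68 = 0.073984 m
Δh = 0.04960 + 0.073984 = 0.123584 m ≈ 0.124 m

0.124 m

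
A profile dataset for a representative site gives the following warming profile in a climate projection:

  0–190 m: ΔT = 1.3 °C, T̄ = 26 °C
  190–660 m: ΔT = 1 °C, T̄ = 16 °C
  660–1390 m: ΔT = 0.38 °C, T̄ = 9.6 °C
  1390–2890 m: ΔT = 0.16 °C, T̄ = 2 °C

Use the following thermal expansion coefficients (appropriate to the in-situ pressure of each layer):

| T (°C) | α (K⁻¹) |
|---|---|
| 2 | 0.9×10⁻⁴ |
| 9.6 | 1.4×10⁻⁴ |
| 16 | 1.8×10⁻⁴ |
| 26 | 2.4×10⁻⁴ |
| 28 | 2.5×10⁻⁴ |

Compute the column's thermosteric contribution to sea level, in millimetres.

Layer 1 at 26 °C → α = 2.4×10⁻⁴ K⁻¹
Layer 2 at 16 °C → α = 1.8×10⁻⁴ K⁻¹
Layer 3 at 9.6 °C → α = 1.4×10⁻⁴ K⁻¹
Layer 4 at 2 °C → α = 0.9×10⁻⁴ K⁻¹
190 × 2.4×10⁻⁴ × 1.3 = 0.05928 m
Layer 2: 1 × 1.8×10⁻⁴ × 470 = 0.08460 m
660–1390 m: 0.38 × 730 × 1.4×10⁻⁴ = 0.038836 m
1500 × 0.9×10⁻⁴ × 0.16 = 0.02160 m
Δh = 0.05928 + 0.08460 + 0.038836 + 0.02160 = 0.204316 m ≈ 204 mm

about 204 mm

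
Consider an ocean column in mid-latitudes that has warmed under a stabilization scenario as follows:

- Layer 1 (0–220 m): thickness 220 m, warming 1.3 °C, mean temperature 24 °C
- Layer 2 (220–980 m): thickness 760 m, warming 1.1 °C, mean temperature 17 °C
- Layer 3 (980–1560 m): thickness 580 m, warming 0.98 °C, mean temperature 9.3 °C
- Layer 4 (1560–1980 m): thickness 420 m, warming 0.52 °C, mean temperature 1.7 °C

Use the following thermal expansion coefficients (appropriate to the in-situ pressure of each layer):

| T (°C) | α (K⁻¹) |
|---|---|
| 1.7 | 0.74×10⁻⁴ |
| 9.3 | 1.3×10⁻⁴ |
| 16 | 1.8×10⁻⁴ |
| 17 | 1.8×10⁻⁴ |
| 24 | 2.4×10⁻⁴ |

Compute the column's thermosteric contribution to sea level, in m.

about 0.309 m

Layer 1 at 24 °C → α = 2.4×10⁻⁴ K⁻¹
Layer 2 at 17 °C → α = 1.8×10⁻⁴ K⁻¹
Layer 3 at 9.3 °C → α = 1.3×10⁻⁴ K⁻¹
Layer 4 at 1.7 °C → α = 0.74×10⁻⁴ K⁻¹
2.4×10⁻⁴ × 1.3 × 220 = 0.06864 m
220–980 m: 760 × 1.1 × 1.8×10⁻⁴ = 0.15048 m
Layer 3: 580 × 0.98 × 1.3×10⁻⁴ = 0.073892 m
1560–1980 m: 0.74×10⁻⁴ × 420 × 0.52 = 0.0161616 m
Δh = 0.06864 + 0.15048 + 0.073892 + 0.0161616 = 0.3091736 m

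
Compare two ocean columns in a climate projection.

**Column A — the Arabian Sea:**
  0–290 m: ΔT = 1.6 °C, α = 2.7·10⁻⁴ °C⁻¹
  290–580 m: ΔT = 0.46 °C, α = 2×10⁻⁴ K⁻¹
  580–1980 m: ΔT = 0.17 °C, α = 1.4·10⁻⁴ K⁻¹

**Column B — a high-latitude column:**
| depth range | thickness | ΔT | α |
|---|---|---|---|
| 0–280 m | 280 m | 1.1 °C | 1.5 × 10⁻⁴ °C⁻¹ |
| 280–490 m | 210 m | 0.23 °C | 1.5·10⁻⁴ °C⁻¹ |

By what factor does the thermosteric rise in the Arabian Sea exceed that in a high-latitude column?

A 2.7×10⁻⁴ × 290 × 1.6 = 0.12528 m
A 290–580 m: 0.46 × 2×10⁻⁴ × 290 = 0.02668 m
A Layer 3: 0.17 × 1.4×10⁻⁴ × 1400 = 0.03332 m
A total: 0.18528 m
B 0–280 m: 1.5×10⁻⁴ × 280 × 1.1 = 0.04620 m
B Layer 2: 0.23 × 210 × 1.5×10⁻⁴ = 0.007245 m
B total: 0.053445 m
Ratio: 0.18528 / 0.053445 ≈ 3.467

3.5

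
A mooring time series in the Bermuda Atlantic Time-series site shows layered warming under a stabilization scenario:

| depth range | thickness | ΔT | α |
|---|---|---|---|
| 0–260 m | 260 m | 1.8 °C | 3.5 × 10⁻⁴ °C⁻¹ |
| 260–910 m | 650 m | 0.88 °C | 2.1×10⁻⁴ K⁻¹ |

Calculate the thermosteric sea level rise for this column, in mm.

1.8 × 260 × 3.5×10⁻⁴ = 0.16380 m
2.1×10⁻⁴ × 0.88 × 650 = 0.12012 m
Δh = 0.16380 + 0.12012 = 0.28392 m

Δh ≈ 284 mm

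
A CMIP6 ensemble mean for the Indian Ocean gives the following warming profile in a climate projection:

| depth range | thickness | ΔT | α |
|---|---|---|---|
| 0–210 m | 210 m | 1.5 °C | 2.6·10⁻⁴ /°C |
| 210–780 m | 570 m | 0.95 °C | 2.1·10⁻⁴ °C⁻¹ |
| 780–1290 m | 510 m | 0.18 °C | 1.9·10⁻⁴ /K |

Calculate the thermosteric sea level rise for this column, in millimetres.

0–210 m: 1.5 × 2.6×10⁻⁴ × 210 = 0.08190 m
Layer 2: 2.1×10⁻⁴ × 570 × 0.95 = 0.113715 m
Layer 3: 510 × 1.9×10⁻⁴ × 0.18 = 0.017442 m
Δh = 0.08190 + 0.113715 + 0.017442 = 0.213057 m

210 mm of thermosteric rise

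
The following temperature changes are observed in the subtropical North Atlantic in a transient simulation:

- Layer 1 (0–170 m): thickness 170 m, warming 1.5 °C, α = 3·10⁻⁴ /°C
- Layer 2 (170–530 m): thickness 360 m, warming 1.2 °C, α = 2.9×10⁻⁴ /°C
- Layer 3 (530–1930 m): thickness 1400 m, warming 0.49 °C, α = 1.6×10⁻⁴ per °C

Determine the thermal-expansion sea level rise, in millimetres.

0–170 m: 170 × 1.5 × 3×10⁻⁴ = 0.07650 m
Layer 2: 1.2 × 360 × 2.9×10⁻⁴ = 0.12528 m
1400 × 0.49 × 1.6×10⁻⁴ = 0.10976 m
Δh = 0.07650 + 0.12528 + 0.10976 = 0.31154 m

310 mm of thermosteric rise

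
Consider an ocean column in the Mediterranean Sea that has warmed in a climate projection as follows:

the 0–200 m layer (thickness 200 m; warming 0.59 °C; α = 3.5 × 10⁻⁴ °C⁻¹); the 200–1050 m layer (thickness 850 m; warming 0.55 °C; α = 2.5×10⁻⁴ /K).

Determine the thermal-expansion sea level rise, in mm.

Δh = 158 mm

0–200 m: 0.59 × 3.5×10⁻⁴ × 200 = 0.04130 m
Layer 2: 850 × 2.5×10⁻⁴ × 0.55 = 0.116875 m
Δh = 0.04130 + 0.116875 = 0.158175 m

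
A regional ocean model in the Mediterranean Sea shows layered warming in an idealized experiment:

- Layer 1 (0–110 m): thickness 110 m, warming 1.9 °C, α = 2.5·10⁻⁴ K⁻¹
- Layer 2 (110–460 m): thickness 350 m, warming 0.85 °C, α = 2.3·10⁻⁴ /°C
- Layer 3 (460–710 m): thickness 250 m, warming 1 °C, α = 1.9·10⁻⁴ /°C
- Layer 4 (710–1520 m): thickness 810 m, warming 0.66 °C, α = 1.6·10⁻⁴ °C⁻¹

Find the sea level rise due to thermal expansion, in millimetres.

2.5×10⁻⁴ × 110 × 1.9 = 0.05225 m
110–460 m: 350 × 2.3×10⁻⁴ × 0.85 = 0.068425 m
1 × 1.9×10⁻⁴ × 250 = 0.04750 m
0.66 × 810 × 1.6×10⁻⁴ = 0.085536 m
Δh = 0.05225 + 0.068425 + 0.04750 + 0.085536 = 0.253711 m

254 mm of thermosteric rise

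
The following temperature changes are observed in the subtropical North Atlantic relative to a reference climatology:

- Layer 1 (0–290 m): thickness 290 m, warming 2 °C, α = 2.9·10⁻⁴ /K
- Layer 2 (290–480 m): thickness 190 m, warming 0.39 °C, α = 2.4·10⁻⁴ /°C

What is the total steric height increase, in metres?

0–290 m: 2.9×10⁻⁴ × 290 × 2 = 0.16820 m
290–480 m: 2.4×10⁻⁴ × 190 × 0.39 = 0.017784 m
Δh = 0.16820 + 0.017784 = 0.185984 m ≈ 0.19 m

Δh = 0.19 m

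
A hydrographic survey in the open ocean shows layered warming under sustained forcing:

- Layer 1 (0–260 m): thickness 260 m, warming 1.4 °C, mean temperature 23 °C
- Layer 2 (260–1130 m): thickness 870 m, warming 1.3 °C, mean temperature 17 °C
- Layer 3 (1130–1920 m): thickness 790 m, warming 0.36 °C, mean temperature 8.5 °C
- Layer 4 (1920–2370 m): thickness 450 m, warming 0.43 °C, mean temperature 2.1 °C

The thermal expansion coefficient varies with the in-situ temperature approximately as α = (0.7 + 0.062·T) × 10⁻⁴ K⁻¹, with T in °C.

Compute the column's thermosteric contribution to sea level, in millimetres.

330 mm of thermosteric rise

Layer 1: α = (0.7 + 0.062×23)×10⁻⁴ = 2.126×10⁻⁴ K⁻¹
Layer 2: α = (0.7 + 0.062×17)×10⁻⁴ = 1.754×10⁻⁴ K⁻¹
Layer 3: α = (0.7 + 0.062×8.5)×10⁻⁴ = 1.227×10⁻⁴ K⁻¹
Layer 4: α = (0.7 + 0.062×2.1)×10⁻⁴ = 0.8302×10⁻⁴ K⁻¹
Layer 1: 1.4 × 2.126×10⁻⁴ × 260 = 0.0773864 m
870 × 1.754×10⁻⁴ × 1.3 = 0.1983774 m
Layer 3: 0.36 × 790 × 1.227×10⁻⁴ = 0.03489588 m
Layer 4: 0.43 × 450 × 0.8302×10⁻⁴ = 0.01606437 m
Δh = 0.0773864 + 0.1983774 + 0.03489588 + 0.01606437 = 0.32672405 m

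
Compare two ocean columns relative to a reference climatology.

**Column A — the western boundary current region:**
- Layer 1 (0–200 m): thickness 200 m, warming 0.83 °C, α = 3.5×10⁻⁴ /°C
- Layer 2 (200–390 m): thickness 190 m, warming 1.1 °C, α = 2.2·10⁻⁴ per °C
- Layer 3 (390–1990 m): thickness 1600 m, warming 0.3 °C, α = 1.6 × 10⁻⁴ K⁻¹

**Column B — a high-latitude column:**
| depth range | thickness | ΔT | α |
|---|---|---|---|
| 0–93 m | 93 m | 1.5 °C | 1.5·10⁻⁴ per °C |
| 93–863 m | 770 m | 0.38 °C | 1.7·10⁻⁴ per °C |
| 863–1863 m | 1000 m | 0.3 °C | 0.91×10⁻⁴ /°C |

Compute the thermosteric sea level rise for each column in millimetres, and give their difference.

Δh_A ≈ 180 mm, Δh_B ≈ 98 mm; difference ≈ 83 mm

A Layer 1: 3.5×10⁻⁴ × 200 × 0.83 = 0.05810 m
A 200–390 m: 190 × 1.1 × 2.2×10⁻⁴ = 0.04598 m
A 0.3 × 1600 × 1.6×10⁻⁴ = 0.07680 m
A total: 0.18088 m
B 1.5×10⁻⁴ × 1.5 × 93 = 0.020925 m
B 93–863 m: 1.7×10⁻⁴ × 770 × 0.38 = 0.049742 m
B 863–1863 m: 1000 × 0.91×10⁻⁴ × 0.3 = 0.02730 m
B total: 0.097967 m
Difference: 0.18088 − 0.097967 = 0.082913 m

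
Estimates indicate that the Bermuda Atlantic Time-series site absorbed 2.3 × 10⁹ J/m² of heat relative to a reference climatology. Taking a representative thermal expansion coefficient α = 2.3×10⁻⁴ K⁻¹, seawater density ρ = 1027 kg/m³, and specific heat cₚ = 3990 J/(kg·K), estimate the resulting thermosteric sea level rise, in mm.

Δh = αQ/(ρcₚ) = 2.3×10⁻⁴ × 2.3×10⁹ / (1027 × 3990) ≈ 0.12910 m

about 130 mm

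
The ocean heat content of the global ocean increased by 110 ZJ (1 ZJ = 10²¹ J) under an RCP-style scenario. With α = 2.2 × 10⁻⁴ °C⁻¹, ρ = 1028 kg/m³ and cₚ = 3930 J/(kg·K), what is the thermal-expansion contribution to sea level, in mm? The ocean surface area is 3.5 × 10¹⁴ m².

Per unit area: Q = 110×10²¹ / (3.5×10¹⁴) ≈ 3.143×10⁸ J/m²
Δh = αQ/(ρcₚ) = 2.2×10⁻⁴ × 3.143×10⁸ / (1028 × 3930) ≈ 0.017115 m

Δh = 17.1 mm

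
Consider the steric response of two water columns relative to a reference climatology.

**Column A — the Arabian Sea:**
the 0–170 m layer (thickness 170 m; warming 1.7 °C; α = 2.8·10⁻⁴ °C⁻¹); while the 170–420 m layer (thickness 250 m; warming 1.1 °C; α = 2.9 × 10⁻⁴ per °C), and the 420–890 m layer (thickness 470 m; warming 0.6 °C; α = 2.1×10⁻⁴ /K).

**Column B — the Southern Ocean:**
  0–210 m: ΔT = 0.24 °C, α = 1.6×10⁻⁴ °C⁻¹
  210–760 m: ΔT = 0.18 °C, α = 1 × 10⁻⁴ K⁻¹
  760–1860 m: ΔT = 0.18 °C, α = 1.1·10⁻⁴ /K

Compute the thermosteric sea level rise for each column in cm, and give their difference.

A: 22.0 cm; B: 3.97 cm; difference 18.0 cm

A Layer 1: 2.8×10⁻⁴ × 1.7 × 170 = 0.08092 m
A 2.9×10⁻⁴ × 1.1 × 250 = 0.07975 m
A Layer 3: 0.6 × 470 × 2.1×10⁻⁴ = 0.05922 m
A total: 0.21989 m
B Layer 1: 0.24 × 1.6×10⁻⁴ × 210 = 0.008064 m
B Layer 2: 1×10⁻⁴ × 0.18 × 550 = 0.00990 m
B 760–1860 m: 1.1×10⁻⁴ × 0.18 × 1100 = 0.02178 m
B total: 0.039744 m
Difference: 0.21989 − 0.039744 = 0.180146 m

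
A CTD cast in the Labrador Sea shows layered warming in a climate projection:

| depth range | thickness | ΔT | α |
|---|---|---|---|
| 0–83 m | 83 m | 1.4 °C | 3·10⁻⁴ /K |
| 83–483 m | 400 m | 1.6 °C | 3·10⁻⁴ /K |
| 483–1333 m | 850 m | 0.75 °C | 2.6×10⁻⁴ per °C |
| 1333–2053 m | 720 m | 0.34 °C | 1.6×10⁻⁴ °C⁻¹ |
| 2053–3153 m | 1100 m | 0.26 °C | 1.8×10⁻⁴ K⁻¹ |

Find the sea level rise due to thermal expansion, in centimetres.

Δh ≈ 48.3 cm

83 × 1.4 × 3×10⁻⁴ = 0.03486 m
1.6 × 3×10⁻⁴ × 400 = 0.19200 m
Layer 3: 0.75 × 2.6×10⁻⁴ × 850 = 0.16575 m
Layer 4: 0.34 × 1.6×10⁻⁴ × 720 = 0.039168 m
1100 × 0.26 × 1.8×10⁻⁴ = 0.05148 m
Δh = 0.03486 + 0.19200 + 0.16575 + 0.039168 + 0.05148 = 0.483258 m ≈ 48.3 cm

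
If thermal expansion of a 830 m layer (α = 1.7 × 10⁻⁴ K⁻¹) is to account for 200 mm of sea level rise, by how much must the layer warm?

ΔT = Δh/(αH) = 0.2 / (1.7×10⁻⁴ × 830) ≈ 1.417 °C

ΔT ≈ 1.42 °C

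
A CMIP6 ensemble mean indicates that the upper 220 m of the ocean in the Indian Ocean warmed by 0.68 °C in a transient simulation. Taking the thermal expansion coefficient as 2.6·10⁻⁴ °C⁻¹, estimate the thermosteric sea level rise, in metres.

Δh = αΔT·H = 2.6×10⁻⁴ × 0.68 × 220 = 0.038896 m

Δh = 0.0389 m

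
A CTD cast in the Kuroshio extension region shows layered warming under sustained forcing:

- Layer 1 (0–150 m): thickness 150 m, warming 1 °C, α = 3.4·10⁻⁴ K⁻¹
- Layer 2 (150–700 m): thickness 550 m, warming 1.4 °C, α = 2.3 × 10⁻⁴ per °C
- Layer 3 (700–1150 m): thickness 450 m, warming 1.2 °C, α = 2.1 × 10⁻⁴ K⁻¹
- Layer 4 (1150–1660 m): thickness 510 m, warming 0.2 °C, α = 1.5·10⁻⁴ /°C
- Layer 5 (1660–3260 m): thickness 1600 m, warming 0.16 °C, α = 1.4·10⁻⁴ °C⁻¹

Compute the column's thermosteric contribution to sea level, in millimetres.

0–150 m: 150 × 1 × 3.4×10⁻⁴ = 0.05100 m
150–700 m: 1.4 × 550 × 2.3×10⁻⁴ = 0.17710 m
700–1150 m: 450 × 2.1×10⁻⁴ × 1.2 = 0.11340 m
1150–1660 m: 0.2 × 510 × 1.5×10⁻⁴ = 0.01530 m
1660–3260 m: 1600 × 1.4×10⁻⁴ × 0.16 = 0.03584 m
Δh = 0.05100 + 0.17710 + 0.11340 + 0.01530 + 0.03584 = 0.39264 m

Δh ≈ 393 mm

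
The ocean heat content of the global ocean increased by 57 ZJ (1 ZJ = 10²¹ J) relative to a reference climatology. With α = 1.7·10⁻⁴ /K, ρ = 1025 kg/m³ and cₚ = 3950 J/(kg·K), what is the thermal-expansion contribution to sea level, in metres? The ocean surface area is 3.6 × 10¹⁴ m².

about 0.00665 m

Per unit area: Q = 57×10²¹ / (3.6×10¹⁴) ≈ 1.583×10⁸ J/m²
Δh = αQ/(ρcₚ) = 1.7×10⁻⁴ × 1.583×10⁸ / (1025 × 3950) ≈ 0.0066467 m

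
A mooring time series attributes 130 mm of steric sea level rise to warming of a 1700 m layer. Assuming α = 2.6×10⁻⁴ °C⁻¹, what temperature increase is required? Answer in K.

0.29 K

ΔT = Δh/(αH) = 0.13 / (2.6×10⁻⁴ × 1700) ≈ 0.2941 K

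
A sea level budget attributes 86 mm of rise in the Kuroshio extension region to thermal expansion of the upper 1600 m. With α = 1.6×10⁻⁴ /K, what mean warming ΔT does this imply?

ΔT = Δh/(αH) = 0.086 / (1.6×10⁻⁴ × 1600) ≈ 0.3359 °C

ΔT ≈ 0.336 °C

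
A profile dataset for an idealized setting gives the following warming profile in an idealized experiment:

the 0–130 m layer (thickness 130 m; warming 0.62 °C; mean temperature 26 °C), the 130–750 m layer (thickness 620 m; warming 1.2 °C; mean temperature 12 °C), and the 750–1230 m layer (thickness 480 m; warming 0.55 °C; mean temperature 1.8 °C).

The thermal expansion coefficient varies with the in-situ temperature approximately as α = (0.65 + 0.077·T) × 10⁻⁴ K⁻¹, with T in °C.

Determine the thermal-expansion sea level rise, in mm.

Δh = 160 mm

Layer 1: α = (0.65 + 0.077×26)×10⁻⁴ = 2.652×10⁻⁴ K⁻¹
Layer 2: α = (0.65 + 0.077×12)×10⁻⁴ = 1.574×10⁻⁴ K⁻¹
Layer 3: α = (0.65 + 0.077×1.8)×10⁻⁴ = 0.7886×10⁻⁴ K⁻¹
0–130 m: 130 × 0.62 × 2.652×10⁻⁴ = 0.02137512 m
1.2 × 620 × 1.574×10⁻⁴ = 0.1171056 m
0.55 × 0.7886×10⁻⁴ × 480 = 0.02081904 m
Δh = 0.02137512 + 0.1171056 + 0.02081904 = 0.15929976 m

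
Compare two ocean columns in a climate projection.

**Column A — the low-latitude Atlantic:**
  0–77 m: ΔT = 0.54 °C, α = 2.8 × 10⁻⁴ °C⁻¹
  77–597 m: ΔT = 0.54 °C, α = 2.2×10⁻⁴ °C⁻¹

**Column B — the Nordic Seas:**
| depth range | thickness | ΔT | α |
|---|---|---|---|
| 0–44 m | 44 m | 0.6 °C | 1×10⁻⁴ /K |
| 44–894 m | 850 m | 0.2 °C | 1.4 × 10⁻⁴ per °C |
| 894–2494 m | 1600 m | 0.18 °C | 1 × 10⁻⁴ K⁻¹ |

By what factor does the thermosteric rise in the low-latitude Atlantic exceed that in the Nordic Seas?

A Layer 1: 2.8×10⁻⁴ × 0.54 × 77 = 0.0116424 m
A Layer 2: 0.54 × 2.2×10⁻⁴ × 520 = 0.061776 m
A total: 0.0734184 m
B 0–44 m: 1×10⁻⁴ × 44 × 0.6 = 0.00264 m
B 44–894 m: 1.4×10⁻⁴ × 850 × 0.2 = 0.02380 m
B 894–2494 m: 1600 × 0.18 × 1×10⁻⁴ = 0.02880 m
B total: 0.05524 m
Ratio: 0.0734184 / 0.05524 ≈ 1.329

≈ 1.3×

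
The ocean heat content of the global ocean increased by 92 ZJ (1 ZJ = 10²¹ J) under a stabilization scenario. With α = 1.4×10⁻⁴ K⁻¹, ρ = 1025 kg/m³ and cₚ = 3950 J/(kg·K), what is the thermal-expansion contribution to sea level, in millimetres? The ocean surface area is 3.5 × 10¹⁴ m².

9.09 mm

Per unit area: Q = 92×10²¹ / (3.5×10¹⁴) ≈ 2.629×10⁸ J/m²
Δh = αQ/(ρcₚ) = 1.4×10⁻⁴ × 2.629×10⁸ / (1025 × 3950) ≈ 0.0090907 m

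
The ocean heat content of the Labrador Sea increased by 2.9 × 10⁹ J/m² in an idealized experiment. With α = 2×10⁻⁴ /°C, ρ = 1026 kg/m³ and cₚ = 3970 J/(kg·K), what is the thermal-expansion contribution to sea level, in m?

Δh ≈ 0.142 m

Δh = αQ/(ρcₚ) = 2×10⁻⁴ × 2.9×10⁹ / (1026 × 3970) ≈ 0.14239 m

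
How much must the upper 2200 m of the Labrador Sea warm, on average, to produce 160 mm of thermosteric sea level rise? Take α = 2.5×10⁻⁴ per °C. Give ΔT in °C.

about 0.291 °C

ΔT = Δh/(αH) = 0.16 / (2.5×10⁻⁴ × 2200) ≈ 0.2909 °C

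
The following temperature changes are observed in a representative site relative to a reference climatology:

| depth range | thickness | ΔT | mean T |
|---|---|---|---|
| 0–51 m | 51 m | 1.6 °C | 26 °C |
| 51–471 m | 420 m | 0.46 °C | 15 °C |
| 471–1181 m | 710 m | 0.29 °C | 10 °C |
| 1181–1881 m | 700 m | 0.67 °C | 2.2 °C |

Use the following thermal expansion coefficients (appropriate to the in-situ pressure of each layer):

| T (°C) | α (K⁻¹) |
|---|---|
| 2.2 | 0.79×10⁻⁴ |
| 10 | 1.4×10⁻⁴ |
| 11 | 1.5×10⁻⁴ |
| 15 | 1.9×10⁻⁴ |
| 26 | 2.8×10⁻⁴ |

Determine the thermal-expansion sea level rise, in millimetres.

Δh = 125 mm

Layer 1 at 26 °C → α = 2.8×10⁻⁴ K⁻¹
Layer 2 at 15 °C → α = 1.9×10⁻⁴ K⁻¹
Layer 3 at 10 °C → α = 1.4×10⁻⁴ K⁻¹
Layer 4 at 2.2 °C → α = 0.79×10⁻⁴ K⁻¹
0–51 m: 1.6 × 2.8×10⁻⁴ × 51 = 0.022848 m
51–471 m: 0.46 × 1.9×10⁻⁴ × 420 = 0.036708 m
471–1181 m: 1.4×10⁻⁴ × 710 × 0.29 = 0.028826 m
700 × 0.79×10⁻⁴ × 0.67 = 0.037051 m
Δh = 0.022848 + 0.036708 + 0.028826 + 0.037051 = 0.125433 m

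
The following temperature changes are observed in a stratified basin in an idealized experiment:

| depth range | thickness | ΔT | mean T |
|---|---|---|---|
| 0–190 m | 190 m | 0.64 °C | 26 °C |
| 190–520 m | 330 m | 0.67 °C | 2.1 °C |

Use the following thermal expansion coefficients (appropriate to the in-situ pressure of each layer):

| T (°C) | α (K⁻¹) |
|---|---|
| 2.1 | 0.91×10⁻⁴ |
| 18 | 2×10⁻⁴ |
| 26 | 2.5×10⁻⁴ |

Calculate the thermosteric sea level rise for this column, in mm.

Layer 1 at 26 °C → α = 2.5×10⁻⁴ K⁻¹
Layer 2 at 2.1 °C → α = 0.91×10⁻⁴ K⁻¹
Layer 1: 2.5×10⁻⁴ × 0.64 × 190 = 0.03040 m
Layer 2: 0.67 × 330 × 0.91×10⁻⁴ = 0.0201201 m
Δh = 0.03040 + 0.0201201 = 0.0505201 m ≈ 50.5 mm

50.5 mm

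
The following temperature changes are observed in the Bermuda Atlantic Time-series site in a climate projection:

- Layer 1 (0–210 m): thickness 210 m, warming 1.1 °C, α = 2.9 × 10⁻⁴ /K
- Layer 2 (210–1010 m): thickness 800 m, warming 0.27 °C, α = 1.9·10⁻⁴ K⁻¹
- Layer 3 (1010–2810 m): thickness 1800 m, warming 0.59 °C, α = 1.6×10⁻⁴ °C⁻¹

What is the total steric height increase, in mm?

280 mm of thermosteric rise

1.1 × 210 × 2.9×10⁻⁴ = 0.06699 m
0.27 × 800 × 1.9×10⁻⁴ = 0.04104 m
1010–2810 m: 0.59 × 1800 × 1.6×10⁻⁴ = 0.16992 m
Δh = 0.06699 + 0.04104 + 0.16992 = 0.27795 m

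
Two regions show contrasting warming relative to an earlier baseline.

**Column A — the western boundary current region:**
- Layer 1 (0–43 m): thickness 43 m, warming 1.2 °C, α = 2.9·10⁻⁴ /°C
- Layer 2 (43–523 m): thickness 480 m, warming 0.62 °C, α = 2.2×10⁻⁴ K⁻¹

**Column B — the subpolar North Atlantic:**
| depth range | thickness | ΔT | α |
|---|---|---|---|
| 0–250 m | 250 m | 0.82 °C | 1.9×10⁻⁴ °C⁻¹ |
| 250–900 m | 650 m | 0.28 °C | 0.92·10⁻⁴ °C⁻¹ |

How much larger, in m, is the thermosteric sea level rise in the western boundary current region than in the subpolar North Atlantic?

A Layer 1: 1.2 × 2.9×10⁻⁴ × 43 = 0.014964 m
A Layer 2: 480 × 0.62 × 2.2×10⁻⁴ = 0.065472 m
A total: 0.080436 m
B 0–250 m: 250 × 1.9×10⁻⁴ × 0.82 = 0.03895 m
B Layer 2: 0.28 × 0.92×10⁻⁴ × 650 = 0.016744 m
B total: 0.055694 m
Difference: 0.080436 − 0.055694 = 0.024742 m

Δh_A − Δh_B ≈ 0.0247 m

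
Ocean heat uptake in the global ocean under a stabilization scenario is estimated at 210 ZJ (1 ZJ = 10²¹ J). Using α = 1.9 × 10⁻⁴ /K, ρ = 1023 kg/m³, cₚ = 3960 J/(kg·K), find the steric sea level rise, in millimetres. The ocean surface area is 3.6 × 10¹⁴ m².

Per unit area: Q = 210×10²¹ / (3.6×10¹⁴) ≈ 5.833×10⁸ J/m²
Δh = αQ/(ρcₚ) = 1.9×10⁻⁴ × 5.833×10⁸ / (1023 × 3960) ≈ 0.027357 m

Δh = 27 mm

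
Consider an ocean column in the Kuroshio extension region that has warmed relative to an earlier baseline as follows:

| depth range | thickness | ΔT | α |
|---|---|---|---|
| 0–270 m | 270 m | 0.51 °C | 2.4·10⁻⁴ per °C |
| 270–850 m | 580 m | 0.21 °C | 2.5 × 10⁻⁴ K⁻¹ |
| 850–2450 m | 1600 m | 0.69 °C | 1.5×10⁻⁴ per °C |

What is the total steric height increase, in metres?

about 0.23 m

2.4×10⁻⁴ × 0.51 × 270 = 0.033048 m
Layer 2: 580 × 0.21 × 2.5×10⁻⁴ = 0.03045 m
850–2450 m: 1.5×10⁻⁴ × 0.69 × 1600 = 0.16560 m
Δh = 0.033048 + 0.03045 + 0.16560 = 0.229098 m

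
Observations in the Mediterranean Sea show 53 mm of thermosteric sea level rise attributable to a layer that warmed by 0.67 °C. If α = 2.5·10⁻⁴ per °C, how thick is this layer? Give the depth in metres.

H = Δh/(αΔT) = 0.053 / (2.5×10⁻⁴ × 0.67) ≈ 316.4 m

H ≈ 316 m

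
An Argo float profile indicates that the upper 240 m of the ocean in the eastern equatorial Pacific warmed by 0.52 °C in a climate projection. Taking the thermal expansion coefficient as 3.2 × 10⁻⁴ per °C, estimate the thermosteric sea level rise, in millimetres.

Δh = 40 mm

Δh = αΔT·H = 3.2×10⁻⁴ × 0.52 × 240 = 0.039936 m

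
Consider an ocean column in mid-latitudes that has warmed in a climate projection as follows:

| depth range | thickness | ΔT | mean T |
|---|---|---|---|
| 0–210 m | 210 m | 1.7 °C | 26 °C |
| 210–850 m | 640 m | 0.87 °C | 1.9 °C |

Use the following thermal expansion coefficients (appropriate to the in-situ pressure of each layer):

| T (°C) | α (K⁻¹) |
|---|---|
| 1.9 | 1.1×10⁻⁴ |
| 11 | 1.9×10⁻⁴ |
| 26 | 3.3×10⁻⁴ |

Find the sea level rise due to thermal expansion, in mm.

about 180 mm

Layer 1 at 26 °C → α = 3.3×10⁻⁴ K⁻¹
Layer 2 at 1.9 °C → α = 1.1×10⁻⁴ K⁻¹
Layer 1: 210 × 1.7 × 3.3×10⁻⁴ = 0.11781 m
Layer 2: 0.87 × 640 × 1.1×10⁻⁴ = 0.061248 m
Δh = 0.11781 + 0.061248 = 0.179058 m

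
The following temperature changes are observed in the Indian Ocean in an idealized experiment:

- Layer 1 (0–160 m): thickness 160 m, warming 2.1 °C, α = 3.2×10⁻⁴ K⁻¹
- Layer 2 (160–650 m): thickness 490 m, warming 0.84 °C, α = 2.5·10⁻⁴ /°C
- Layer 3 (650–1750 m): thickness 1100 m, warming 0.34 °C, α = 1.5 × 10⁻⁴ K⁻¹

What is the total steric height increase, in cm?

26.7 cm of thermosteric rise

0–160 m: 2.1 × 160 × 3.2×10⁻⁴ = 0.10752 m
160–650 m: 2.5×10⁻⁴ × 490 × 0.84 = 0.10290 m
Layer 3: 0.34 × 1.5×10⁻⁴ × 1100 = 0.05610 m
Δh = 0.10752 + 0.10290 + 0.05610 = 0.26652 m ≈ 26.7 cm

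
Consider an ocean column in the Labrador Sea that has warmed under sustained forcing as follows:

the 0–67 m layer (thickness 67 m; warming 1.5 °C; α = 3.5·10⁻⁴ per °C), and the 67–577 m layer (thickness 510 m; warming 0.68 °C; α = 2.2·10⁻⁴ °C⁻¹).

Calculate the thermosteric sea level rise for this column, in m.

3.5×10⁻⁴ × 67 × 1.5 = 0.035175 m
Layer 2: 0.68 × 510 × 2.2×10⁻⁴ = 0.076296 m
Δh = 0.035175 + 0.076296 = 0.111471 m

0.11 m of thermosteric rise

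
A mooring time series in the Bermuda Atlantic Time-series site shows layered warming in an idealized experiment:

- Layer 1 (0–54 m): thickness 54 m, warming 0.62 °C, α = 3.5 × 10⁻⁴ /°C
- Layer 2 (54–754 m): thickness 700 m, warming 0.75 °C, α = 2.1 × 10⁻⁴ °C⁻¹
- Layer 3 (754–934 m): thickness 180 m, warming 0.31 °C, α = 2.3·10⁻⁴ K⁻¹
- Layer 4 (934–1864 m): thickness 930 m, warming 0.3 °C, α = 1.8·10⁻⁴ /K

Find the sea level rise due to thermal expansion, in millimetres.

190 mm of thermosteric rise

Layer 1: 0.62 × 54 × 3.5×10⁻⁴ = 0.011718 m
54–754 m: 700 × 2.1×10⁻⁴ × 0.75 = 0.11025 m
Layer 3: 180 × 2.3×10⁻⁴ × 0.31 = 0.012834 m
Layer 4: 1.8×10⁻⁴ × 0.3 × 930 = 0.05022 m
Δh = 0.011718 + 0.11025 + 0.012834 + 0.05022 = 0.185022 m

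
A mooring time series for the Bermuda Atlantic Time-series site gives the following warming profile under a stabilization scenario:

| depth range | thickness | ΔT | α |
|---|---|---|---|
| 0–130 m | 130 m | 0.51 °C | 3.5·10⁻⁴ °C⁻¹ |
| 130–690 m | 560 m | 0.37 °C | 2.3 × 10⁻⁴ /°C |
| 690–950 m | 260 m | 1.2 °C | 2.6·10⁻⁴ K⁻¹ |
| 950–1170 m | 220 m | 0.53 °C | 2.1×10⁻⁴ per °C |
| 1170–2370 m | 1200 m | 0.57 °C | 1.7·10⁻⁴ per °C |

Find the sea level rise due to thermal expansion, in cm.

29 cm of thermosteric rise

0–130 m: 0.51 × 3.5×10⁻⁴ × 130 = 0.023205 m
130–690 m: 560 × 2.3×10⁻⁴ × 0.37 = 0.047656 m
260 × 1.2 × 2.6×10⁻⁴ = 0.08112 m
950–1170 m: 0.53 × 220 × 2.1×10⁻⁴ = 0.024486 m
1200 × 0.57 × 1.7×10⁻⁴ = 0.11628 m
Δh = 0.023205 + 0.047656 + 0.08112 + 0.024486 + 0.11628 = 0.292747 m ≈ 29 cm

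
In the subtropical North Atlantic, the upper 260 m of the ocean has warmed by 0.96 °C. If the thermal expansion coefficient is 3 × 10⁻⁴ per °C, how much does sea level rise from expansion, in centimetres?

7.5 cm of thermosteric rise

Δh = αΔT·H = 3×10⁻⁴ × 0.96 × 260 = 0.07488 m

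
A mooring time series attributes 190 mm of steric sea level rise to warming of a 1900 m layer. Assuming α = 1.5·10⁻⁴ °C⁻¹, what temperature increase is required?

0.667 °C

ΔT = Δh/(αH) = 0.19 / (1.5×10⁻⁴ × 1900) ≈ 0.6667 °C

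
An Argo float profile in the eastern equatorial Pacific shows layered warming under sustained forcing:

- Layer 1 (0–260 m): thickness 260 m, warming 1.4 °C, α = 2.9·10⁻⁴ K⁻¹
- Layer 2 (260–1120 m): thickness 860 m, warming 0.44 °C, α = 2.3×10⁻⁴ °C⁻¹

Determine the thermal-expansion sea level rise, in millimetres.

Δh ≈ 190 mm

2.9×10⁻⁴ × 1.4 × 260 = 0.10556 m
260–1120 m: 0.44 × 2.3×10⁻⁴ × 860 = 0.087032 m
Δh = 0.10556 + 0.087032 = 0.192592 m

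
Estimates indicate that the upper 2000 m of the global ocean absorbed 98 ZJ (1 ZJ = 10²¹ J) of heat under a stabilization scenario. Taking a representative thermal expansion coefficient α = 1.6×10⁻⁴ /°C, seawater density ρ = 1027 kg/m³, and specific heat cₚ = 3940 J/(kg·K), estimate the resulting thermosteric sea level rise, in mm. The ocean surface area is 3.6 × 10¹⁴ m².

Per unit area: Q = 98×10²¹ / (3.6×10¹⁴) ≈ 2.722×10⁸ J/m²
Δh = αQ/(ρcₚ) = 1.6×10⁻⁴ × 2.722×10⁸ / (1027 × 3940) ≈ 0.010763 m

Δh ≈ 10.8 mm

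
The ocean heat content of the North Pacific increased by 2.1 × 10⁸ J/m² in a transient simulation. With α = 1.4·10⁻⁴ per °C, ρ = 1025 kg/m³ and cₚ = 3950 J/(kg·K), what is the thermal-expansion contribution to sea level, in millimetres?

Δh = αQ/(ρcₚ) = 1.4×10⁻⁴ × 2.1×10⁸ / (1025 × 3950) ≈ 0.0072615 m

7.26 mm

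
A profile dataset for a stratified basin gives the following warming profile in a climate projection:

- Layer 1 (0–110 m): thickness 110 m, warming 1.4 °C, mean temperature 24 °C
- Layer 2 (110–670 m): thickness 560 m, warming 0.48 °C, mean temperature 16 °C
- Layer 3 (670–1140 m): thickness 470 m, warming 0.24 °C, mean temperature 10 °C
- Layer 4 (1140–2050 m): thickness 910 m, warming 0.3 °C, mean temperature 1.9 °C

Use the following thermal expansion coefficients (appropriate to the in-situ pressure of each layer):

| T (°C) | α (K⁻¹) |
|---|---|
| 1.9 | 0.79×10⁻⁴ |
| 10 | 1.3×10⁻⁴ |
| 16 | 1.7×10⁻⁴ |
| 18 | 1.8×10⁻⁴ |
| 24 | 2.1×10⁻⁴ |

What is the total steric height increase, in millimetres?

114 mm of thermosteric rise

Layer 1 at 24 °C → α = 2.1×10⁻⁴ K⁻¹
Layer 2 at 16 °C → α = 1.7×10⁻⁴ K⁻¹
Layer 3 at 10 °C → α = 1.3×10⁻⁴ K⁻¹
Layer 4 at 1.9 °C → α = 0.79×10⁻⁴ K⁻¹
0–110 m: 110 × 1.4 × 2.1×10⁻⁴ = 0.03234 m
0.48 × 560 × 1.7×10⁻⁴ = 0.045696 m
Layer 3: 470 × 0.24 × 1.3×10⁻⁴ = 0.014664 m
Layer 4: 0.3 × 0.79×10⁻⁴ × 910 = 0.021567 m
Δh = 0.03234 + 0.045696 + 0.014664 + 0.021567 = 0.114267 m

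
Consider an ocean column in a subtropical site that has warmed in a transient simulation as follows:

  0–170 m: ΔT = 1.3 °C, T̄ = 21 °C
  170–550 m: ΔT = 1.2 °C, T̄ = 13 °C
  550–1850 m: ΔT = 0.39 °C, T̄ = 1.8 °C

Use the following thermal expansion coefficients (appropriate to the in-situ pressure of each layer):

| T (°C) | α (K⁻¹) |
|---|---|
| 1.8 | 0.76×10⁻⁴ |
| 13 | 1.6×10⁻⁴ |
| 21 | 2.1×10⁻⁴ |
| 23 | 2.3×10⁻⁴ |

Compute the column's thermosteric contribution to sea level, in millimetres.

Layer 1 at 21 °C → α = 2.1×10⁻⁴ K⁻¹
Layer 2 at 13 °C → α = 1.6×10⁻⁴ K⁻¹
Layer 3 at 1.8 °C → α = 0.76×10⁻⁴ K⁻¹
2.1×10⁻⁴ × 170 × 1.3 = 0.04641 m
Layer 2: 1.2 × 380 × 1.6×10⁻⁴ = 0.07296 m
Layer 3: 1300 × 0.39 × 0.76×10⁻⁴ = 0.038532 m
Δh = 0.04641 + 0.07296 + 0.038532 = 0.157902 m

160 mm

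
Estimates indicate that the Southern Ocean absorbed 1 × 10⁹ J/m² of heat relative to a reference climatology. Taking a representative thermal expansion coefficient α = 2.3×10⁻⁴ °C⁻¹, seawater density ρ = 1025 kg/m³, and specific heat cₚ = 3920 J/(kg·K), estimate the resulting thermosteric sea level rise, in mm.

57 mm

Δh = αQ/(ρcₚ) = 2.3×10⁻⁴ × 1×10⁹ / (1025 × 3920) ≈ 0.057242 m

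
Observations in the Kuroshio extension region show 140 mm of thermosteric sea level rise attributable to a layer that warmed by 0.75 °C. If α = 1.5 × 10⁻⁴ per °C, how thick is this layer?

H = Δh/(αΔT) = 0.14 / (1.5×10⁻⁴ × 0.75) ≈ 1244 m

1240 m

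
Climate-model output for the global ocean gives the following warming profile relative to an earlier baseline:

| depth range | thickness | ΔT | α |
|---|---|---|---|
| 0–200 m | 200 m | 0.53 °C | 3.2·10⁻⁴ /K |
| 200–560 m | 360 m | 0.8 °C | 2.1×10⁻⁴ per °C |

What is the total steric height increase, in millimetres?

Layer 1: 200 × 3.2×10⁻⁴ × 0.53 = 0.03392 m
Layer 2: 0.8 × 360 × 2.1×10⁻⁴ = 0.06048 m
Δh = 0.03392 + 0.06048 = 0.09440 m ≈ 94.4 mm

94.4 mm of thermosteric rise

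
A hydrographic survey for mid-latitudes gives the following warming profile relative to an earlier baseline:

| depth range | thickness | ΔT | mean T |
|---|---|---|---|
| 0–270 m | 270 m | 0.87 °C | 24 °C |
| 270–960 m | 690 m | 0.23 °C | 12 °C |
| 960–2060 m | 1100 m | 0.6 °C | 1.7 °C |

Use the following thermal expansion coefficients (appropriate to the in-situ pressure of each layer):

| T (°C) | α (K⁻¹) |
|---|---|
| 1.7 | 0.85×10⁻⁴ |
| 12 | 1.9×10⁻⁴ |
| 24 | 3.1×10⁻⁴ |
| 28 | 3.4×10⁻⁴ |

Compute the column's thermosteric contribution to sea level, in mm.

Δh = 160 mm

Layer 1 at 24 °C → α = 3.1×10⁻⁴ K⁻¹
Layer 2 at 12 °C → α = 1.9×10⁻⁴ K⁻¹
Layer 3 at 1.7 °C → α = 0.85×10⁻⁴ K⁻¹
270 × 0.87 × 3.1×10⁻⁴ = 0.072819 m
270–960 m: 690 × 0.23 × 1.9×10⁻⁴ = 0.030153 m
960–2060 m: 0.85×10⁻⁴ × 1100 × 0.6 = 0.05610 m
Δh = 0.072819 + 0.030153 + 0.05610 = 0.159072 m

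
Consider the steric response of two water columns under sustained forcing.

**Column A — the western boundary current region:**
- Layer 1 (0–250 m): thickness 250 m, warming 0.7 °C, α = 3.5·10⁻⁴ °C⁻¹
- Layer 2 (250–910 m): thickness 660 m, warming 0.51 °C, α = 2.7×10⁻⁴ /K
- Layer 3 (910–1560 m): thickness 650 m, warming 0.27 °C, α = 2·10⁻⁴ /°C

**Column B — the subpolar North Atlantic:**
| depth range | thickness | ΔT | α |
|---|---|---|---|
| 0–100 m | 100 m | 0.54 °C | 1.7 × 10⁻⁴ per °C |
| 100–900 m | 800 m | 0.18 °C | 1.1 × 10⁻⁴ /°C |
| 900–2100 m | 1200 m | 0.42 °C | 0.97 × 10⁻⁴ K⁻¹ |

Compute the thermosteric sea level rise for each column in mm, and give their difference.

A: 190 mm; B: 74 mm; difference 110 mm

A 0–250 m: 0.7 × 250 × 3.5×10⁻⁴ = 0.06125 m
A Layer 2: 660 × 2.7×10⁻⁴ × 0.51 = 0.090882 m
A 910–1560 m: 0.27 × 650 × 2×10⁻⁴ = 0.03510 m
A total: 0.187232 m
B 100 × 1.7×10⁻⁴ × 0.54 = 0.00918 m
B Layer 2: 0.18 × 800 × 1.1×10⁻⁴ = 0.01584 m
B 900–2100 m: 0.42 × 0.97×10⁻⁴ × 1200 = 0.048888 m
B total: 0.073908 m
Difference: 0.187232 − 0.073908 = 0.113324 m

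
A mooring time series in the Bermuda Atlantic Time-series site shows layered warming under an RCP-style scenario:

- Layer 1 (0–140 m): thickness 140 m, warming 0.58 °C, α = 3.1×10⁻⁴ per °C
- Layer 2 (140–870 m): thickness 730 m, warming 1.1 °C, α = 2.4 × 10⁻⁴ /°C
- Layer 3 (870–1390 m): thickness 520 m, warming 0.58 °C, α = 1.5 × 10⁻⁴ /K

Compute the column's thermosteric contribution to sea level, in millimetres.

263 mm of thermosteric rise

0–140 m: 140 × 0.58 × 3.1×10⁻⁴ = 0.025172 m
140–870 m: 2.4×10⁻⁴ × 1.1 × 730 = 0.19272 m
Layer 3: 520 × 0.58 × 1.5×10⁻⁴ = 0.04524 m
Δh = 0.025172 + 0.19272 + 0.04524 = 0.263132 m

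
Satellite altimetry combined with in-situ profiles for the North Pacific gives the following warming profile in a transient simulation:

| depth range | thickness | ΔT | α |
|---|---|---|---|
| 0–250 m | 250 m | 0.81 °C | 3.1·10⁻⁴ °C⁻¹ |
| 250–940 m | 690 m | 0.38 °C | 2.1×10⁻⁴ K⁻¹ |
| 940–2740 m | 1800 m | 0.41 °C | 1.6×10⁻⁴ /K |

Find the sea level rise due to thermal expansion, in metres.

Δh = 0.236 m

Layer 1: 250 × 3.1×10⁻⁴ × 0.81 = 0.062775 m
Layer 2: 690 × 2.1×10⁻⁴ × 0.38 = 0.055062 m
1800 × 1.6×10⁻⁴ × 0.41 = 0.11808 m
Δh = 0.062775 + 0.055062 + 0.11808 = 0.235917 m ≈ 0.236 m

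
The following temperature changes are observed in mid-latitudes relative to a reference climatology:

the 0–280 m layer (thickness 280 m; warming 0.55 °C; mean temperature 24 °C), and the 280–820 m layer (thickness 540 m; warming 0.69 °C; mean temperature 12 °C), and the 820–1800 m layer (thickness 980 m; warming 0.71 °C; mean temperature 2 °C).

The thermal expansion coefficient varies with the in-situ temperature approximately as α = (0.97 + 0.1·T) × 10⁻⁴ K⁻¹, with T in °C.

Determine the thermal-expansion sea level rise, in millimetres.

about 214 mm

Layer 1: α = (0.97 + 0.1×24)×10⁻⁴ = 3.37×10⁻⁴ K⁻¹
Layer 2: α = (0.97 + 0.1×12)×10⁻⁴ = 2.17×10⁻⁴ K⁻¹
Layer 3: α = (0.97 + 0.1×2)×10⁻⁴ = 1.17×10⁻⁴ K⁻¹
280 × 3.37×10⁻⁴ × 0.55 = 0.051898 m
280–820 m: 0.69 × 2.17×10⁻⁴ × 540 = 0.0808542 m
820–1800 m: 980 × 1.17×10⁻⁴ × 0.71 = 0.0814086 m
Δh = 0.051898 + 0.0808542 + 0.0814086 = 0.2141608 m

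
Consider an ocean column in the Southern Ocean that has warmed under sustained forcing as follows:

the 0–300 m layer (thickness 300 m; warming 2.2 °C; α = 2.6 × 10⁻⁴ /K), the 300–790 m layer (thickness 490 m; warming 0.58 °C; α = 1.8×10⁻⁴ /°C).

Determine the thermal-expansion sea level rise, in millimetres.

Δh ≈ 223 mm

0–300 m: 2.2 × 2.6×10⁻⁴ × 300 = 0.17160 m
1.8×10⁻⁴ × 490 × 0.58 = 0.051156 m
Δh = 0.17160 + 0.051156 = 0.222756 m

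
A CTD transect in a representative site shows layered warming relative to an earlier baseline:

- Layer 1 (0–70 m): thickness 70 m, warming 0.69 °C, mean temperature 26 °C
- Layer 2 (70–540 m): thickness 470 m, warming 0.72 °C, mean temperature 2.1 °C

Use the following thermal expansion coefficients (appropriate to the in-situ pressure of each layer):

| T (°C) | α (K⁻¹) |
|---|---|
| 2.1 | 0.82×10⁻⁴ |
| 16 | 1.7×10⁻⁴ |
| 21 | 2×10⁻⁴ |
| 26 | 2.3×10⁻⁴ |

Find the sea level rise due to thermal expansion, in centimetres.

3.89 cm of thermosteric rise

Layer 1 at 26 °C → α = 2.3×10⁻⁴ K⁻¹
Layer 2 at 2.1 °C → α = 0.82×10⁻⁴ K⁻¹
0–70 m: 70 × 0.69 × 2.3×10⁻⁴ = 0.011109 m
70–540 m: 0.72 × 0.82×10⁻⁴ × 470 = 0.0277488 m
Δh = 0.011109 + 0.0277488 = 0.0388578 m ≈ 3.89 cm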